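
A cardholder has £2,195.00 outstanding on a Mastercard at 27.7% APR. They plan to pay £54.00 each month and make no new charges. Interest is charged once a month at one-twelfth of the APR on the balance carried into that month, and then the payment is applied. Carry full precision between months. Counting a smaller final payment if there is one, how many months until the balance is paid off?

123 months

Monthly rate r = 27.7%/12 = 2.30833% = 0.0230833.
Recurrence: B ← B·(1+r) − £54.00.
Month 1: interest £50.67; balance after payment £2,191.67.
Month 2: interest £50.59; balance after payment £2,188.26.
Closed form: n = −ln(1 − rB₀/P)/ln(1+r) = −ln(0.061705)/ln(1.02308) ≈ 122.054, so the balance reaches zero during payment 123.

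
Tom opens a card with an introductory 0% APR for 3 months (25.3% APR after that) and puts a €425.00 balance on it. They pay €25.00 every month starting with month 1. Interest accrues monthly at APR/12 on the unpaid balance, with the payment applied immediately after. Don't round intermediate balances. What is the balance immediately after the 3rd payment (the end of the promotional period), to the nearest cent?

Promo months 1–3 at r₀ = 0%/12 = 0; months 4+ at r₁ = 25.3%/12 = 0.0210833.
After month 3 (no interest yet): B = €425.00 − 3·€25.00 = €350.00.

€350.00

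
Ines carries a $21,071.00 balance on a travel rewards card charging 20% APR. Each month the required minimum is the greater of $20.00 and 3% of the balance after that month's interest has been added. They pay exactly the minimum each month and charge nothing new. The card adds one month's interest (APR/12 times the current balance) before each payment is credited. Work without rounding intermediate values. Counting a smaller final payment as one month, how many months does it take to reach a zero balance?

297 months

Monthly rate r = 20%/12 = 1.66667% = 0.0166667.
While 3% of the post-interest balance exceeds $20.00, each month B ← (B·(1+r))·(1 − 0.03), i.e. B shrinks by the factor (1+r)·0.97 = 0.98617.
This holds for months 1–250. Entering month 251 the balance is $647.54; 3% of the post-interest balance is now below $20.00, so the flat $20.00 minimum applies from here.
From month 251 a fixed $20.00 at rate r clears $647.54 in 47 more payments. Total: 250 + 47 = 297 months.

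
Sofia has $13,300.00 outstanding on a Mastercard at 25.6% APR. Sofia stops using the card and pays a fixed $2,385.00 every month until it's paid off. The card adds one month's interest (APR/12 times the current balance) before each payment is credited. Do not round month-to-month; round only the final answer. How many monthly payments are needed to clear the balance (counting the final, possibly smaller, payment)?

Monthly rate r = 25.6%/12 = 2.13333% = 0.0213333.
Recurrence: B ← B·(1+r) − $2,385.00.
Month 1: interest $283.73; balance after payment $11,198.73.
Month 2: interest $238.91; balance after payment $9,052.64.
Closed form: n = −ln(1 − rB₀/P)/ln(1+r) = −ln(0.88103)/ln(1.02133) ≈ 6.000, so the balance reaches zero during payment 7.

7 months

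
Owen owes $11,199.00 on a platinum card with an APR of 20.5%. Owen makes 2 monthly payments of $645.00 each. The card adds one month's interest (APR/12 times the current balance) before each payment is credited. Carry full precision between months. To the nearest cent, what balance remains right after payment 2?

Monthly rate r = 20.5%/12 = 1.70833% = 0.0170833.
Each month: B ← B·(1+r) − $645.00.
Month 1: interest $191.32; balance after payment $10,745.32.
Month 2: interest $183.57; balance after payment $10,283.88.

$10,283.88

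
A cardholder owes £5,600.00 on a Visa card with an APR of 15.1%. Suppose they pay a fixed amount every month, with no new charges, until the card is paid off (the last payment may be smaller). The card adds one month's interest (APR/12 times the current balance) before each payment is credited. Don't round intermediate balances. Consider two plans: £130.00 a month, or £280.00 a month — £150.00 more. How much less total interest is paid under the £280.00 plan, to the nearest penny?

Monthly rate r = 15.1%/12 = 1.25833% = 0.0125833.
At £130.00/mo: n = ⌈−ln(1 − rB₀/P)/ln(1+r)⌉ = 63 payments (last £59.45); total interest = total paid − £5,600.00 = £2,519.45.
At £280.00/mo: 24 payments (last £51.67); total interest £891.67.
Interest saved = £2,519.45 − £891.67 = £1,627.78.

£1,627.78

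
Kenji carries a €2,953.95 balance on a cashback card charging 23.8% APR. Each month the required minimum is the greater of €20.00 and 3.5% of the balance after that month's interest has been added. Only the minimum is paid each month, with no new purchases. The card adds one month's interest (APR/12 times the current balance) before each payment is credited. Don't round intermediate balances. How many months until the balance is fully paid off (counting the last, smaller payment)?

Monthly rate r = 23.8%/12 = 1.98333% = 0.0198333.
While 3.5% of the post-interest balance exceeds €20.00, each month B ← (B·(1+r))·(1 − 0.035), i.e. B shrinks by the factor (1+r)·0.965 = 0.98414.
This holds for months 1–104. Entering month 105 the balance is €560.12; 3.5% of the post-interest balance is now below €20.00, so the flat €20.00 minimum applies from here.
From month 105 a fixed €20.00 at rate r clears €560.12 in 42 more payments. Total: 104 + 42 = 146 months.

146 months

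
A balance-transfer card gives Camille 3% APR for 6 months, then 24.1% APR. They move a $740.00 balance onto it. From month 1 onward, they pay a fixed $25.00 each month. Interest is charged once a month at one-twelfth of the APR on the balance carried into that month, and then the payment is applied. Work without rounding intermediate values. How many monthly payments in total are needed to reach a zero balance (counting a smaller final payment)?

40 months

Promo months 1–6 at r₀ = 3%/12 = 0.0025; months 7+ at r₁ = 24.1%/12 = 0.0200833.
After month 6: iterate B ← B·(1+r₀) − $25.00 for 6 months → $600.23.
Then at r₁ with $25.00/mo: n₂ = −ln(1 − r₁·B/P)/ln(1+r₁) ≈ 33.10 → 34 more payments.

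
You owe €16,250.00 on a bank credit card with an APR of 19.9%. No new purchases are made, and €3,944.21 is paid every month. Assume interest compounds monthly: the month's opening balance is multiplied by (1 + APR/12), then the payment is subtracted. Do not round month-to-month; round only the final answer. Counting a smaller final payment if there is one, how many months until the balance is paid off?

Monthly rate r = 19.9%/12 = 1.65833% = 0.0165833.
Recurrence: B ← B·(1+r) − €3,944.21.
Month 1: interest €269.48; balance after payment €12,575.27.
Month 2: interest €208.54; balance after payment €8,839.60.
Month 3: interest €146.59; balance after payment €5,041.98.
Month 4: interest €83.61; balance after payment €1,181.38.
Month 5: interest €19.59; balance after payment €0.00.

5 payments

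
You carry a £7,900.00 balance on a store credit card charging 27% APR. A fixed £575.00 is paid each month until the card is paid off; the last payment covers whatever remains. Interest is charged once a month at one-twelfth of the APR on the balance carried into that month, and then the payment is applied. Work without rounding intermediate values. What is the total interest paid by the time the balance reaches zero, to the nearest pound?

Monthly rate r = 27%/12 = 2.25% = 0.0225.
Payoff takes n = ⌈−ln(1 − rB₀/P)/ln(1+r)⌉ = ⌈16.620⌉ = 17 payments; the last is £357.98.
Total paid = 16·£575.00 + £357.98 = £9,557.98.
Total interest = total paid − principal = £9,557.98 − £7,900.00 = £1,657.98.

£1,658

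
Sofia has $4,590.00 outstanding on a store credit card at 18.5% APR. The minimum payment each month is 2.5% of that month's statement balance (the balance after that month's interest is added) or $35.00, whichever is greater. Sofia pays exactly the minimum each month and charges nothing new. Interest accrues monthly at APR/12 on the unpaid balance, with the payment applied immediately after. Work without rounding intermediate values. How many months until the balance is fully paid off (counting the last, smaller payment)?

Monthly rate r = 18.5%/12 = 1.54167% = 0.0154167.
While 2.5% of the post-interest balance exceeds $35.00, each month B ← (B·(1+r))·(1 − 0.025), i.e. B shrinks by the factor (1+r)·0.975 = 0.99003.
This holds for months 1–121. Entering month 122 the balance is $1,365.62; 2.5% of the post-interest balance is now below $35.00, so the flat $35.00 minimum applies from here.
From month 122 a fixed $35.00 at rate r clears $1,365.62 in 61 more payments. Total: 121 + 61 = 182 months.

182 months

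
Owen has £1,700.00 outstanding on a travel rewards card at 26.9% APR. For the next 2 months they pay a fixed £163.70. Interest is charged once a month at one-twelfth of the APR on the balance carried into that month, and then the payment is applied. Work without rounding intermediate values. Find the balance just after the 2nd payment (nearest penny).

Monthly rate r = 26.9%/12 = 2.24167% = 0.0224167.
Each month: B ← B·(1+r) − £163.70.
Month 1: interest £38.11; balance after payment £1,574.41.
Month 2: interest £35.29; balance after payment £1,446.00.

£1,446.00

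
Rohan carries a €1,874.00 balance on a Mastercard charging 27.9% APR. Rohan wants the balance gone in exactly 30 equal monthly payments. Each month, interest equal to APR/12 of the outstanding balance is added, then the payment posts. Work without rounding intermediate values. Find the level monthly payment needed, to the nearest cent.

Monthly rate r = 27.9%/12 = 2.325% = 0.02325.
Level-payment amortization: P = B₀·r / (1 − (1+r)^(−n)) = 1874.00·0.02325 / (1 − 1.02325^(−30)).
Denominator 1 − (1+r)^(−30) = 0.498180654.
P = 43.5705 / 0.498180654 ≈ 87.46.

€87.46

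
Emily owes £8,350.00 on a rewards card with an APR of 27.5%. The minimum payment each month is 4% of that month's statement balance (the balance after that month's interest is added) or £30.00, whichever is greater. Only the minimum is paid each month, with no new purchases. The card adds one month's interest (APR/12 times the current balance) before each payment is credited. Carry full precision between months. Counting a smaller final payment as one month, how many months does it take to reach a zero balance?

Monthly rate r = 27.5%/12 = 2.29167% = 0.0229167.
While 4% of the post-interest balance exceeds £30.00, each month B ← (B·(1+r))·(1 − 0.04), i.e. B shrinks by the factor (1+r)·0.96 = 0.982.
This holds for months 1–134. Entering month 135 the balance is £732.19; 4% of the post-interest balance is now below £30.00, so the flat £30.00 minimum applies from here.
From month 135 a fixed £30.00 at rate r clears £732.19 in 37 more payments. Total: 134 + 37 = 171 months.

171 months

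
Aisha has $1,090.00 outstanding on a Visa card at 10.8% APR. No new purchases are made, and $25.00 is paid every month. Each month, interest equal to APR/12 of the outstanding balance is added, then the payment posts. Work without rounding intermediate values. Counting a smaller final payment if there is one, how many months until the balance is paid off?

Monthly rate r = 10.8%/12 = 0.9% = 0.009.
Recurrence: B ← B·(1+r) − $25.00.
Month 1: interest $9.81; balance after payment $1,074.81.
Month 2: interest $9.67; balance after payment $1,059.48.
Closed form: n = −ln(1 − rB₀/P)/ln(1+r) = −ln(0.6076)/ln(1.009) ≈ 55.609, so the balance reaches zero during payment 56.

56 payments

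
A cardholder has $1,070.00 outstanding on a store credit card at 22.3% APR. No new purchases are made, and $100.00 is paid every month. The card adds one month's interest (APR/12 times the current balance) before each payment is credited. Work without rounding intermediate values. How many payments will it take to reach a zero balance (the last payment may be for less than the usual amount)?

Monthly rate r = 22.3%/12 = 1.85833% = 0.0185833.
Recurrence: B ← B·(1+r) − $100.00.
Month 1: interest $19.88; balance after payment $989.88.
Month 2: interest $18.40; balance after payment $908.28.
Closed form: n = −ln(1 − rB₀/P)/ln(1+r) = −ln(0.80116)/ln(1.01858) ≈ 12.040, so the balance reaches zero during payment 13.

13 payments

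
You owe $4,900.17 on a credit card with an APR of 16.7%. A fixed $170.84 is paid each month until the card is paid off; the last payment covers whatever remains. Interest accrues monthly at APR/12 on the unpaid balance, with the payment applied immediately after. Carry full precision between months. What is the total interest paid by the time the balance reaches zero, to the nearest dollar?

$1,397

Monthly rate r = 16.7%/12 = 1.39167% = 0.0139167.
Payoff takes n = ⌈−ln(1 − rB₀/P)/ln(1+r)⌉ = ⌈36.861⌉ = 37 payments; the last is $147.19.
Total paid = 36·$170.84 + $147.19 = $6,297.43.
Total interest = total paid − principal = $6,297.43 − $4,900.17 = $1,397.26.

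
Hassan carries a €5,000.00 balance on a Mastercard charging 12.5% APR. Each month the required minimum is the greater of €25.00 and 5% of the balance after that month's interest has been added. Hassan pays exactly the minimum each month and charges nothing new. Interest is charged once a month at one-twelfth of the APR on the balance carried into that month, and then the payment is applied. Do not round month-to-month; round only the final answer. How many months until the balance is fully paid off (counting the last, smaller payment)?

79 months

Monthly rate r = 12.5%/12 = 1.04167% = 0.0104167.
While 5% of the post-interest balance exceeds €25.00, each month B ← (B·(1+r))·(1 − 0.05), i.e. B shrinks by the factor (1+r)·0.95 = 0.9599.
This holds for months 1–57. Entering month 58 the balance is €485.00; 5% of the post-interest balance is now below €25.00, so the flat €25.00 minimum applies from here.
From month 58 a fixed €25.00 at rate r clears €485.00 in 22 more payments. Total: 57 + 22 = 79 months.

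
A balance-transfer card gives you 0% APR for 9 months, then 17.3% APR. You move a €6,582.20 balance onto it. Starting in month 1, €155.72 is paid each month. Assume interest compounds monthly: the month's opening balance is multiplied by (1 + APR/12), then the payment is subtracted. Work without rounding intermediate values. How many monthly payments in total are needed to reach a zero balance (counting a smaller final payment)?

Promo months 1–9 at r₀ = 0%/12 = 0; months 10+ at r₁ = 17.3%/12 = 0.0144167.
After month 9 (no interest yet): B = €6,582.20 − 9·€155.72 = €5,180.72.
Then at r₁ with €155.72/mo: n₂ = −ln(1 − r₁·B/P)/ln(1+r₁) ≈ 45.64 → 46 more payments.

55 payments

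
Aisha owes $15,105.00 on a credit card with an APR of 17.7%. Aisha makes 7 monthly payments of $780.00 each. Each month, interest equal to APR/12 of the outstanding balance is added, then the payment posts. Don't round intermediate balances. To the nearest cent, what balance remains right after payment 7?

Monthly rate r = 17.7%/12 = 1.475% = 0.01475.
Each month: B ← B·(1+r) − $780.00.
Month 1: interest $222.80; balance after payment $14,547.80.
Month 2: interest $214.58; balance after payment $13,982.38.
Month 3: interest $206.24; balance after payment $13,408.62.
Month 4: interest $197.78; balance after payment $12,826.40.
Month 5: interest $189.19; balance after payment $12,235.59.
Month 6: interest $180.47; balance after payment $11,636.06.
Month 7: interest $171.63; balance after payment $11,027.69.

$11,027.69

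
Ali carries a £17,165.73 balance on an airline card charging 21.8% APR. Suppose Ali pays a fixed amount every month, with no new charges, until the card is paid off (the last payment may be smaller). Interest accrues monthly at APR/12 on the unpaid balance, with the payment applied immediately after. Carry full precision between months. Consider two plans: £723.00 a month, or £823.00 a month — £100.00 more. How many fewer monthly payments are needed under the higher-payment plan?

Monthly rate r = 21.8%/12 = 1.81667% = 0.0181667.
At £723.00/mo: n = ⌈−ln(1 − rB₀/P)/ln(1+r)⌉ = 32 payments (last £255.46); total interest = total paid − £17,165.73 = £5,502.73.
At £823.00/mo: 27 payments (last £376.10); total interest £4,608.37.
Payments saved = 32 − 27 = 5.

5 fewer payments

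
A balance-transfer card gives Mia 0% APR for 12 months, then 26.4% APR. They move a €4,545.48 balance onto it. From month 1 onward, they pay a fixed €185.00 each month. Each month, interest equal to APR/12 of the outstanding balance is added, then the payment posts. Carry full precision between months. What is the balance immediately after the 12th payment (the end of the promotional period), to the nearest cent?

Promo months 1–12 at r₀ = 0%/12 = 0; months 13+ at r₁ = 26.4%/12 = 0.022.
After month 12 (no interest yet): B = €4,545.48 − 12·€185.00 = €2,325.48.

€2,325.48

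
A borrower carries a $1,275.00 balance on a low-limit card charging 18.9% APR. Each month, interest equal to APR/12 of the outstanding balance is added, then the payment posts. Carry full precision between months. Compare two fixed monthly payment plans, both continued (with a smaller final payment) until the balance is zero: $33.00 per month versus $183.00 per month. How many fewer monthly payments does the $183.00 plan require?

53 fewer payments

Monthly rate r = 18.9%/12 = 1.575% = 0.01575.
At $33.00/mo: n = ⌈−ln(1 − rB₀/P)/ln(1+r)⌉ = 61 payments (last $0.41); total interest = total paid − $1,275.00 = $705.41.
At $183.00/mo: 8 payments (last $80.49); total interest $86.49.
Payments saved = 61 − 8 = 53.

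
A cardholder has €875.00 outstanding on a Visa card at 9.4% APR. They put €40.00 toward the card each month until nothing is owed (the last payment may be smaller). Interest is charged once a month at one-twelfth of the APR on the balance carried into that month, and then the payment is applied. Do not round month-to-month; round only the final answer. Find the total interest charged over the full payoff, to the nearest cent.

€88.58

Monthly rate r = 9.4%/12 = 0.783333% = 0.00783333.
Payoff takes n = ⌈−ln(1 − rB₀/P)/ln(1+r)⌉ = ⌈24.089⌉ = 25 payments; the last is €3.58.
Total paid = 24·€40.00 + €3.58 = €963.58.
Total interest = total paid − principal = €963.58 − €875.00 = €88.58.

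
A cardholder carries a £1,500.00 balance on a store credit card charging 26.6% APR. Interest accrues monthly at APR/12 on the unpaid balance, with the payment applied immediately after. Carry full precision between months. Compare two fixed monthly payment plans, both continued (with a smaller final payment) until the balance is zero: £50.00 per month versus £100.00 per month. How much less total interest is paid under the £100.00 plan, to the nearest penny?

Monthly rate r = 26.6%/12 = 2.21667% = 0.0221667.
At £50.00/mo: n = ⌈−ln(1 − rB₀/P)/ln(1+r)⌉ = 50 payments (last £44.12); total interest = total paid − £1,500.00 = £994.12.
At £100.00/mo: 19 payments (last £43.94); total interest £343.94.
Interest saved = £994.12 − £343.94 = £650.18.

£650.18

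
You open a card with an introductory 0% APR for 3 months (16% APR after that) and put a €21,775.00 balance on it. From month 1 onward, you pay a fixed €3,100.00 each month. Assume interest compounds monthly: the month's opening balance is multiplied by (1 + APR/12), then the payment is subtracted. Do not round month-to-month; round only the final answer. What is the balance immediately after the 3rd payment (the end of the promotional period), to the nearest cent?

Promo months 1–3 at r₀ = 0%/12 = 0; months 4+ at r₁ = 16%/12 = 0.0133333.
After month 3 (no interest yet): B = €21,775.00 − 3·€3,100.00 = €12,475.00.

€12,475.00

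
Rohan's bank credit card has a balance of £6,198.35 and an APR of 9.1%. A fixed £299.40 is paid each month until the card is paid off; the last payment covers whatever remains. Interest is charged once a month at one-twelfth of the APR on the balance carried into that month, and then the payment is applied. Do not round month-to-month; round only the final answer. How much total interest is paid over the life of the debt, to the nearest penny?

£570.14

Monthly rate r = 9.1%/12 = 0.758333% = 0.00758333.
Payoff takes n = ⌈−ln(1 − rB₀/P)/ln(1+r)⌉ = ⌈22.606⌉ = 23 payments; the last is £181.69.
Total paid = 22·£299.40 + £181.69 = £6,768.49.
Total interest = total paid − principal = £6,768.49 − £6,198.35 = £570.14.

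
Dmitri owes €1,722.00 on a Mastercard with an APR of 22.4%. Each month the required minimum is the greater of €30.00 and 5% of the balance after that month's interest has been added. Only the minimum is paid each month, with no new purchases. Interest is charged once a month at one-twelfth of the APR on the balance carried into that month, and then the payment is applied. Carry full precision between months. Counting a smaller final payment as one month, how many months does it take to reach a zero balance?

58 months

Monthly rate r = 22.4%/12 = 1.86667% = 0.0186667.
While 5% of the post-interest balance exceeds €30.00, each month B ← (B·(1+r))·(1 − 0.05), i.e. B shrinks by the factor (1+r)·0.95 = 0.96773.
This holds for months 1–33. Entering month 34 the balance is €583.41; 5% of the post-interest balance is now below €30.00, so the flat €30.00 minimum applies from here.
From month 34 a fixed €30.00 at rate r clears €583.41 in 25 more payments. Total: 33 + 25 = 58 months.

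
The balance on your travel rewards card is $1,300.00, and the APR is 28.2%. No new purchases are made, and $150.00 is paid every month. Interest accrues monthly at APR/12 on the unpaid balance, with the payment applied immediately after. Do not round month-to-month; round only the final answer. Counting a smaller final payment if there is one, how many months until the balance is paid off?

Monthly rate r = 28.2%/12 = 2.35% = 0.0235.
Recurrence: B ← B·(1+r) − $150.00.
Month 1: interest $30.55; balance after payment $1,180.55.
Month 2: interest $27.74; balance after payment $1,058.29.
Closed form: n = −ln(1 − rB₀/P)/ln(1+r) = −ln(0.79633)/ln(1.0235) ≈ 9.804, so the balance reaches zero during payment 10.

10 months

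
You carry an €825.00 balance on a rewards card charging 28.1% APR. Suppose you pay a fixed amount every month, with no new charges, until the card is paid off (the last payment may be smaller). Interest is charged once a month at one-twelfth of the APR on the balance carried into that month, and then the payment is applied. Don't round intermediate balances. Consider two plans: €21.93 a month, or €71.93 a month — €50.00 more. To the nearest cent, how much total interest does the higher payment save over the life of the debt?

Monthly rate r = 28.1%/12 = 2.34167% = 0.0234167.
At €21.93/mo: n = ⌈−ln(1 − rB₀/P)/ln(1+r)⌉ = 92 payments (last €20.55); total interest = total paid − €825.00 = €1,191.18.
At €71.93/mo: 14 payments (last €37.05); total interest €147.14.
Interest saved = €1,191.18 − €147.14 = €1,044.04.

€1,044.04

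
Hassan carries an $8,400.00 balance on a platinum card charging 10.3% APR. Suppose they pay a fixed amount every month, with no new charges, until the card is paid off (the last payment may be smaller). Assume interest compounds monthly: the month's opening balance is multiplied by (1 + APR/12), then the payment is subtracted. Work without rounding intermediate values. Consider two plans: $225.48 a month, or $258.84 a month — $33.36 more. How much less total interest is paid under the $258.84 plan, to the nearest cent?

$277.31

Monthly rate r = 10.3%/12 = 0.858333% = 0.00858333.
At $225.48/mo: n = ⌈−ln(1 − rB₀/P)/ln(1+r)⌉ = 46 payments (last $18.84); total interest = total paid − $8,400.00 = $1,765.44.
At $258.84/mo: 39 payments (last $52.21); total interest $1,488.13.
Interest saved = $1,765.44 − $1,488.13 = $277.31.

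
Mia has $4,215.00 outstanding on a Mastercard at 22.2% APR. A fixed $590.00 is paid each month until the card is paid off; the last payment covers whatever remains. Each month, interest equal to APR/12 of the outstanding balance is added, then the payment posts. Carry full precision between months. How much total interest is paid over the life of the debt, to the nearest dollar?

$349

Monthly rate r = 22.2%/12 = 1.85% = 0.0185.
Payoff takes n = ⌈−ln(1 − rB₀/P)/ln(1+r)⌉ = ⌈7.733⌉ = 8 payments; the last is $433.55.
Total paid = 7·$590.00 + $433.55 = $4,563.55.
Total interest = total paid − principal = $4,563.55 − $4,215.00 = $348.55.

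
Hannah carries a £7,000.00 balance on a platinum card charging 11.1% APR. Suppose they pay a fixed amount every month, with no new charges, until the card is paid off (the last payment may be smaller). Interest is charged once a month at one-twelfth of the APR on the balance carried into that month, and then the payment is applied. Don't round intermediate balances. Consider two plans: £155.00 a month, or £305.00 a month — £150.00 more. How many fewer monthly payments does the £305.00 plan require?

Monthly rate r = 11.1%/12 = 0.925% = 0.00925.
At £155.00/mo: n = ⌈−ln(1 − rB₀/P)/ln(1+r)⌉ = 59 payments (last £114.74); total interest = total paid − £7,000.00 = £2,104.74.
At £305.00/mo: 26 payments (last £279.84); total interest £904.84.
Payments saved = 59 − 26 = 33.

33 fewer payments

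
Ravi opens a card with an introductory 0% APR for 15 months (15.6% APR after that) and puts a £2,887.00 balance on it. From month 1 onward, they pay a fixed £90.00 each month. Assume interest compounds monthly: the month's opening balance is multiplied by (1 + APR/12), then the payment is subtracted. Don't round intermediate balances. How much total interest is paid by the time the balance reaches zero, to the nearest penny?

Promo months 1–15 at r₀ = 0%/12 = 0; months 16+ at r₁ = 15.6%/12 = 0.013.
After month 15 (no interest yet): B = £2,887.00 − 15·£90.00 = £1,537.00.
Then at r₁ with £90.00/mo: n₂ = −ln(1 − r₁·B/P)/ln(1+r₁) ≈ 19.44 → 20 more payments.
Total paid = 34·£90.00 + £39.41 = £3,099.41; interest = £3,099.41 − £2,887.00 = £212.41.

£212.41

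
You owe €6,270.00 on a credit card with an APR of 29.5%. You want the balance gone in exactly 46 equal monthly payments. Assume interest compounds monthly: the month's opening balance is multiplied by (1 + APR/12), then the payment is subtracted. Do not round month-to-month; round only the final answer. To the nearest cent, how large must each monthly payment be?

€229.10

Monthly rate r = 29.5%/12 = 2.45833% = 0.0245833.
Level-payment amortization: P = B₀·r / (1 − (1+r)^(−n)) = 6270.00·0.0245833 / (1 − 1.02458^(−46)).
Denominator 1 − (1+r)^(−46) = 0.672791334.
P = 154.137 / 0.672791334 ≈ 229.10.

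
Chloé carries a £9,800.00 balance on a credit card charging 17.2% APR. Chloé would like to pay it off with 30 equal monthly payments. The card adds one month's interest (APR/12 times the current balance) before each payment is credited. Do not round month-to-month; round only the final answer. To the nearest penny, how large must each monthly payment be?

Monthly rate r = 17.2%/12 = 1.43333% = 0.0143333.
Level-payment amortization: P = B₀·r / (1 − (1+r)^(−n)) = 9800.00·0.0143333 / (1 − 1.01433^(−30)).
Denominator 1 − (1+r)^(−30) = 0.347502171.
P = 140.467 / 0.347502171 ≈ 404.22.

£404.22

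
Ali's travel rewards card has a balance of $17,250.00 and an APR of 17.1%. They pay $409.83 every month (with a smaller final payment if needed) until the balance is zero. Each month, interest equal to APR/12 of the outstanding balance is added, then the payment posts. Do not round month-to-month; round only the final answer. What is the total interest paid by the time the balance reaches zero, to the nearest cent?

Monthly rate r = 17.1%/12 = 1.425% = 0.01425.
Payoff takes n = ⌈−ln(1 − rB₀/P)/ln(1+r)⌉ = ⌈64.721⌉ = 65 payments; the last is $296.20.
Total paid = 64·$409.83 + $296.20 = $26,525.32.
Total interest = total paid − principal = $26,525.32 − $17,250.00 = $9,275.32.

$9,275.32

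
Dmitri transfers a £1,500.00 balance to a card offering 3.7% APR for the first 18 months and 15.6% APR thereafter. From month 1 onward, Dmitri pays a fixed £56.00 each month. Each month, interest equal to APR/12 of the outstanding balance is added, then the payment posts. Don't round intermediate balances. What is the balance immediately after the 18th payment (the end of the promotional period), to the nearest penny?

Promo months 1–18 at r₀ = 3.7%/12 = 0.00308333; months 19+ at r₁ = 15.6%/12 = 0.013.
After month 18: iterate B ← B·(1+r₀) − £56.00 for 18 months → £550.61.

£550.61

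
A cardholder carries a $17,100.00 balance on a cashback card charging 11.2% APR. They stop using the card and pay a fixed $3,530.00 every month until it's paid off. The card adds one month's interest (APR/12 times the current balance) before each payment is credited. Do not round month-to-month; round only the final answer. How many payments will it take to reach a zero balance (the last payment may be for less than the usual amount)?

5 months

Monthly rate r = 11.2%/12 = 0.933333% = 0.00933333.
Recurrence: B ← B·(1+r) − $3,530.00.
Month 1: interest $159.60; balance after payment $13,729.60.
Month 2: interest $128.14; balance after payment $10,327.74.
Month 3: interest $96.39; balance after payment $6,894.14.
Month 4: interest $64.35; balance after payment $3,428.48.
Month 5: interest $32.00; balance after payment $0.00.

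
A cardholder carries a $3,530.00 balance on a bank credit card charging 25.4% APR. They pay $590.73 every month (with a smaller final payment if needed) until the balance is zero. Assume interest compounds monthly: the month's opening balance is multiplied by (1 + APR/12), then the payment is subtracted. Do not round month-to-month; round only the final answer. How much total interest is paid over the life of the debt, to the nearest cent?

Monthly rate r = 25.4%/12 = 2.11667% = 0.0211667.
Payoff takes n = ⌈−ln(1 − rB₀/P)/ln(1+r)⌉ = ⌈6.456⌉ = 7 payments; the last is $271.02.
Total paid = 6·$590.73 + $271.02 = $3,815.40.
Total interest = total paid − principal = $3,815.40 − $3,530.00 = $285.40.

$285.40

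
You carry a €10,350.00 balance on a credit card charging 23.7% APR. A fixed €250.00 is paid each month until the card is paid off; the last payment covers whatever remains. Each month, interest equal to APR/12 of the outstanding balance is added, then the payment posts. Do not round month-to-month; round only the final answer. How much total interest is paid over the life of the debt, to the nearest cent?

Monthly rate r = 23.7%/12 = 1.975% = 0.01975.
Payoff takes n = ⌈−ln(1 − rB₀/P)/ln(1+r)⌉ = ⌈87.017⌉ = 88 payments; the last is €4.19.
Total paid = 87·€250.00 + €4.19 = €21,754.19.
Total interest = total paid − principal = €21,754.19 − €10,350.00 = €11,404.19.

€11,404.19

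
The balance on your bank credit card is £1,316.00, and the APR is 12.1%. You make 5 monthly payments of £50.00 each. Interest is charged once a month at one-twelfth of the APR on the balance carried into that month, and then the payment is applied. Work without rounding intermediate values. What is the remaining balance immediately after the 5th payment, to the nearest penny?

Monthly rate r = 12.1%/12 = 1.00833% = 0.0100833.
Each month: B ← B·(1+r) − £50.00.
Month 1: interest £13.27; balance after payment £1,279.27.
Month 2: interest £12.90; balance after payment £1,242.17.
Month 3: interest £12.53; balance after payment £1,204.69.
Month 4: interest £12.15; balance after payment £1,166.84.
Month 5: interest £11.77; balance after payment £1,128.61.

£1,128.61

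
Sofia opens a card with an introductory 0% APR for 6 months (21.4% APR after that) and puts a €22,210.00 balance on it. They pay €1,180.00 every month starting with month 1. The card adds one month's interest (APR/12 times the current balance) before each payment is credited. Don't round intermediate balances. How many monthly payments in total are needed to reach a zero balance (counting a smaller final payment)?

21 months

Promo months 1–6 at r₀ = 0%/12 = 0; months 7+ at r₁ = 21.4%/12 = 0.0178333.
After month 6 (no interest yet): B = €22,210.00 − 6·€1,180.00 = €15,130.00.
Then at r₁ with €1,180.00/mo: n₂ = −ln(1 − r₁·B/P)/ln(1+r₁) ≈ 14.69 → 15 more payments.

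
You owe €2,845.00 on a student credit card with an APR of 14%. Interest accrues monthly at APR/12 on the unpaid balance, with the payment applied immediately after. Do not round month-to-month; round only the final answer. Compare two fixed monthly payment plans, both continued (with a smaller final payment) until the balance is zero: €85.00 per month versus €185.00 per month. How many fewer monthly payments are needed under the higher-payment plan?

25 fewer payments

Monthly rate r = 14%/12 = 1.16667% = 0.0116667.
At €85.00/mo: n = ⌈−ln(1 − rB₀/P)/ln(1+r)⌉ = 43 payments (last €58.27); total interest = total paid − €2,845.00 = €783.27.
At €185.00/mo: 18 payments (last €8.85); total interest €308.85.
Payments saved = 43 − 18 = 25.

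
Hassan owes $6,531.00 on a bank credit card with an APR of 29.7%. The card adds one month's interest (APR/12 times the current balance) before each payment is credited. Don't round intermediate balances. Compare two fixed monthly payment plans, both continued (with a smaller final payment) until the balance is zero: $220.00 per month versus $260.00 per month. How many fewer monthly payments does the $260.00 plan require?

15 fewer payments

Monthly rate r = 29.7%/12 = 2.475% = 0.02475.
At $220.00/mo: n = ⌈−ln(1 − rB₀/P)/ln(1+r)⌉ = 55 payments (last $61.79); total interest = total paid − $6,531.00 = $5,410.79.
At $260.00/mo: 40 payments (last $198.08); total interest $3,807.08.
Payments saved = 55 − 40 = 15.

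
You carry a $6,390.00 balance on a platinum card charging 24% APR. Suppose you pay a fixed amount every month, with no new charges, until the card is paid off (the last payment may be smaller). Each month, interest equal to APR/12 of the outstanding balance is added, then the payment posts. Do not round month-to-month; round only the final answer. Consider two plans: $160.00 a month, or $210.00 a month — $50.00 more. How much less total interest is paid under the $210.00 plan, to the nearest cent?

Monthly rate r = 24%/12 = 2% = 0.02.
At $160.00/mo: n = ⌈−ln(1 − rB₀/P)/ln(1+r)⌉ = 81 payments (last $153.55); total interest = total paid − $6,390.00 = $6,563.55.
At $210.00/mo: 48 payments (last $77.14); total interest $3,557.14.
Interest saved = $6,563.55 − $3,557.14 = $3,006.41.

$3,006.41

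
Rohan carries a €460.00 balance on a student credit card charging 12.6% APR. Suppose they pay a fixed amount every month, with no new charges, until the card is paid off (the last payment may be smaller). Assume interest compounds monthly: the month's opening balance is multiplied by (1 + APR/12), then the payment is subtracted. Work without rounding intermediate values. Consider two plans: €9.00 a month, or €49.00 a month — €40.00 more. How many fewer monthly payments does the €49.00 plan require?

Monthly rate r = 12.6%/12 = 1.05% = 0.0105.
At €9.00/mo: n = ⌈−ln(1 − rB₀/P)/ln(1+r)⌉ = 74 payments (last €5.87); total interest = total paid − €460.00 = €202.87.
At €49.00/mo: 10 payments (last €45.83); total interest €26.83.
Payments saved = 74 − 10 = 64.

64 fewer payments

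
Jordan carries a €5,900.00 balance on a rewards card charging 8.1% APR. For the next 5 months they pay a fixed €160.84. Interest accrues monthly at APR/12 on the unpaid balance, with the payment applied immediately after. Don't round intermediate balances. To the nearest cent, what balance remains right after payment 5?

€5,286.70

Monthly rate r = 8.1%/12 = 0.675% = 0.00675.
Each month: B ← B·(1+r) − €160.84.
Month 1: interest €39.83; balance after payment €5,778.98.
Month 2: interest €39.01; balance after payment €5,657.15.
Month 3: interest €38.19; balance after payment €5,534.50.
Month 4: interest €37.36; balance after payment €5,411.02.
Month 5: interest €36.52; balance after payment €5,286.70.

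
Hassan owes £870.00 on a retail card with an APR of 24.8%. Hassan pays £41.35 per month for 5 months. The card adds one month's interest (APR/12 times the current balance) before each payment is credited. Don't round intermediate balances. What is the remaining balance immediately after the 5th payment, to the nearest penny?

£748.22

Monthly rate r = 24.8%/12 = 2.06667% = 0.0206667.
Each month: B ← B·(1+r) − £41.35.
Month 1: interest £17.98; balance after payment £846.63.
Month 2: interest £17.50; balance after payment £822.78.
Month 3: interest £17.00; balance after payment £798.43.
Month 4: interest £16.50; balance after payment £773.58.
Month 5: interest £15.99; balance after payment £748.22.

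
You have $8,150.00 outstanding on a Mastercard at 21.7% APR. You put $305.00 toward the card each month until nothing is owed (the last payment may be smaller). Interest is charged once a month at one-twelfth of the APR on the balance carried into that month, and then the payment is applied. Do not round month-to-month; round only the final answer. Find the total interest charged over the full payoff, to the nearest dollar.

$3,085

Monthly rate r = 21.7%/12 = 1.80833% = 0.0180833.
Payoff takes n = ⌈−ln(1 − rB₀/P)/ln(1+r)⌉ = ⌈36.833⌉ = 37 payments; the last is $254.56.
Total paid = 36·$305.00 + $254.56 = $11,234.56.
Total interest = total paid − principal = $11,234.56 − $8,150.00 = $3,084.56.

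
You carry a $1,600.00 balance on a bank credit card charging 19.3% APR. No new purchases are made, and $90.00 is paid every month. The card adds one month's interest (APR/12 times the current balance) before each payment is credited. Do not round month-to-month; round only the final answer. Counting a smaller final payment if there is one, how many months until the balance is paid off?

22 payments

Monthly rate r = 19.3%/12 = 1.60833% = 0.0160833.
Recurrence: B ← B·(1+r) − $90.00.
Month 1: interest $25.73; balance after payment $1,535.73.
Month 2: interest $24.70; balance after payment $1,470.43.
Closed form: n = −ln(1 − rB₀/P)/ln(1+r) = −ln(0.71407)/ln(1.01608) ≈ 21.107, so the balance reaches zero during payment 22.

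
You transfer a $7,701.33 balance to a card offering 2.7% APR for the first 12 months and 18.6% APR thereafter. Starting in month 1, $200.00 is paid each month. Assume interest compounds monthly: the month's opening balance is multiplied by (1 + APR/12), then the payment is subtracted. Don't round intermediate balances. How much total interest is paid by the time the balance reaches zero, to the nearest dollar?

Promo months 1–12 at r₀ = 2.7%/12 = 0.00225; months 13+ at r₁ = 18.6%/12 = 0.0155.
After month 12: iterate B ← B·(1+r₀) − $200.00 for 12 months → $5,481.93.
Then at r₁ with $200.00/mo: n₂ = −ln(1 − r₁·B/P)/ln(1+r₁) ≈ 35.96 → 36 more payments.
Total paid = 47·$200.00 + $192.32 = $9,592.32; interest = $9,592.32 − $7,701.33 = $1,890.99.

$1,891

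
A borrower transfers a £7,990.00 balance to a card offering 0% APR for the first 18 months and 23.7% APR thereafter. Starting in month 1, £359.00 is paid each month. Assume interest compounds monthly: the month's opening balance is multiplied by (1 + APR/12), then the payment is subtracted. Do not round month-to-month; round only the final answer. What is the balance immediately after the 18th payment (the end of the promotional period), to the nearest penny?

£1,528.00

Promo months 1–18 at r₀ = 0%/12 = 0; months 19+ at r₁ = 23.7%/12 = 0.01975.
After month 18 (no interest yet): B = £7,990.00 − 18·£359.00 = £1,528.00.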